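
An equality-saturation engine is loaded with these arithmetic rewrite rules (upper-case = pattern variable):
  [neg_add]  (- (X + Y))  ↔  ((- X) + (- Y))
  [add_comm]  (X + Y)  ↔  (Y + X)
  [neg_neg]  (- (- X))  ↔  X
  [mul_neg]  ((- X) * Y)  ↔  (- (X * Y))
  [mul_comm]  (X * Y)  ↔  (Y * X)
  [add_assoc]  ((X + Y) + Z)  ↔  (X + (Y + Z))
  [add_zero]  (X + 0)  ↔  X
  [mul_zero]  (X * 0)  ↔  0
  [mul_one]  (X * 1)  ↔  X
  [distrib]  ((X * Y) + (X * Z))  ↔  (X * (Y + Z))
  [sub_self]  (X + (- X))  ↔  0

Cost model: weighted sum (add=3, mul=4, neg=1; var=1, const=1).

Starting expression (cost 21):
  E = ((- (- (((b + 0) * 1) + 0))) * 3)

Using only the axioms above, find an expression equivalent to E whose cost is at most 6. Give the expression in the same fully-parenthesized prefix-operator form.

step 1: mul_one (→) rewrites ((b + 0) * 1) into (b + 0), now ((- (- ((b + 0) + 0))) * 3)
step 2: add_zero (→) rewrites ((b + 0) + 0) into (b + 0), now ((- (- (b + 0))) * 3)
step 3: neg_neg (→) rewrites (- (- (b + 0))) into (b + 0), now ((b + 0) * 3)
step 4: add_zero (→) rewrites (b + 0) into b, reaching cost 6 (bound 6)

(b * 3)   [cost 6]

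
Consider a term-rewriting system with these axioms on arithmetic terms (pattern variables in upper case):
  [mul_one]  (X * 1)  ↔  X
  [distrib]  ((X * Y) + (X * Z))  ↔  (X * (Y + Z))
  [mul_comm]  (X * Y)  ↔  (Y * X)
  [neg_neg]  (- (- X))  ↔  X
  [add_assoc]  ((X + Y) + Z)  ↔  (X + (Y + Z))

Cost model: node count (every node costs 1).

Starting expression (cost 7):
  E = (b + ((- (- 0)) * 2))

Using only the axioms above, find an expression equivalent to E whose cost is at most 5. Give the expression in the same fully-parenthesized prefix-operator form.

1. [neg_neg →] (- (- 0))  →  0;  cost 5 ≤ 5, done

(b + (0 * 2))   [cost 5]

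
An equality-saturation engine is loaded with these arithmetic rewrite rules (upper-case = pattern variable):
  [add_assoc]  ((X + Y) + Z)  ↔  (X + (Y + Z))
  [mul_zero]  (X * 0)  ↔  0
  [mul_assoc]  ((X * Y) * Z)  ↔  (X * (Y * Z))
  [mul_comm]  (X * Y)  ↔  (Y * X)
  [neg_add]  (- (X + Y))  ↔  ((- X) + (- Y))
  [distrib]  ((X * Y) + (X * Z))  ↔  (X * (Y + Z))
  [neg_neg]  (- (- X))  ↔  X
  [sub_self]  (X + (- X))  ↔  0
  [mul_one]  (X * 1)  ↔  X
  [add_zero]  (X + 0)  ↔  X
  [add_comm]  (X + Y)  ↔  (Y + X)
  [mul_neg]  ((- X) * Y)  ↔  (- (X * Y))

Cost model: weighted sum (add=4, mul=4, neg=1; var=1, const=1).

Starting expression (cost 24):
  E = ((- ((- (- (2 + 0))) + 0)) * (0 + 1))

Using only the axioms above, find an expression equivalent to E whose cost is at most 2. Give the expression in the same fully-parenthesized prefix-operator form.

1. [add_zero →] (2 + 0)  →  2;  E = ((- ((- (- 2)) + 0)) * (0 + 1))
2. [add_zero →] ((- (- 2)) + 0)  →  (- (- 2));  E = ((- (- (- 2))) * (0 + 1))
3. [add_comm →] (0 + 1)  →  (1 + 0);  E = ((- (- (- 2))) * (1 + 0))
4. [add_zero →] (1 + 0)  →  1;  E = ((- (- (- 2))) * 1)
5. [mul_one →] ((- (- (- 2))) * 1)  →  (- (- (- 2)))
6. [neg_neg →] (- (- 2))  →  2;  cost 2 ≤ 2, done

(- 2)   [cost 2]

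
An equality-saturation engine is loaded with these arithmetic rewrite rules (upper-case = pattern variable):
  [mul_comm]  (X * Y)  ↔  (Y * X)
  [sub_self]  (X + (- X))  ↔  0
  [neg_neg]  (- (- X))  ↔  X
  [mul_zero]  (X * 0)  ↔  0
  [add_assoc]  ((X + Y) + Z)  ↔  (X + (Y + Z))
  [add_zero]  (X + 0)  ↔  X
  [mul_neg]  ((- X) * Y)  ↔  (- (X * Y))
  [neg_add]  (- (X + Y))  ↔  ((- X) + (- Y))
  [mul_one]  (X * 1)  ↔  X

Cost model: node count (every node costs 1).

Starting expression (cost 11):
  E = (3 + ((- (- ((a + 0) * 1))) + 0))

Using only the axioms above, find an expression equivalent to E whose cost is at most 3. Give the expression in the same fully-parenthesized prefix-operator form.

step 1: add_zero (→) rewrites ((- (- ((a + 0) * 1))) + 0) into (- (- ((a + 0) * 1))), now (3 + (- (- ((a + 0) * 1))))
step 2: add_zero (→) rewrites (a + 0) into a, now (3 + (- (- (a * 1))))
step 3: neg_neg (→) rewrites (- (- (a * 1))) into (a * 1), now (3 + (a * 1))
step 4: mul_one (→) rewrites (a * 1) into a, reaching cost 3 (bound 3)

(3 + a)   [cost 3]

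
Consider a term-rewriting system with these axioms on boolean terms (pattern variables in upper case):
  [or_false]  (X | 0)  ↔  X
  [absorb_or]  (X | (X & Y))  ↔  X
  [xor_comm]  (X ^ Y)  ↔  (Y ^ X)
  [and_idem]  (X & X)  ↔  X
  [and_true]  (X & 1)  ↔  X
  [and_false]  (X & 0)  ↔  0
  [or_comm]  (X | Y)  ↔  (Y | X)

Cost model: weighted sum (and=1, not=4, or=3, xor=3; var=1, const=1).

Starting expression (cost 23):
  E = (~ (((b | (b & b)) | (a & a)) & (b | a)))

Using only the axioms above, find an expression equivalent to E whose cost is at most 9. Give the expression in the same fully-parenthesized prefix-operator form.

1. [absorb_or →] (b | (b & b))  →  b;  E = (~ ((b | (a & a)) & (b | a)))
2. [and_idem →] (a & a)  →  a;  E = (~ ((b | a) & (b | a)))
3. [and_idem →] ((b | a) & (b | a))  →  (b | a);  cost 9 ≤ 9, done

(~ (b | a))   [cost 9]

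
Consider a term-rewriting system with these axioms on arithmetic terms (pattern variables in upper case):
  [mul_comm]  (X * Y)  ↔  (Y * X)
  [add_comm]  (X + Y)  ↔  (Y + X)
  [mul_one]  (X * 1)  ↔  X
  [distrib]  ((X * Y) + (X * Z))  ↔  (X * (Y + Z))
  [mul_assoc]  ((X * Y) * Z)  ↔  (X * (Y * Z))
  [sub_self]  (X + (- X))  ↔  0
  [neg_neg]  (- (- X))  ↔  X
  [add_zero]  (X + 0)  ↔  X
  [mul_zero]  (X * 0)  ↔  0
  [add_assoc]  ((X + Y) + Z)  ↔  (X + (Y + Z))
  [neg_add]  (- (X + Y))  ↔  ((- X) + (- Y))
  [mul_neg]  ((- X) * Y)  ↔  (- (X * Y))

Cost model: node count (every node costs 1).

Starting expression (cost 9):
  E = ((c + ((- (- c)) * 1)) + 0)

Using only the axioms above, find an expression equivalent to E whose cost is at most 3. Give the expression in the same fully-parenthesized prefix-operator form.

(1) ((c + ((- (- c)) * 1)) + 0)  =[add_zero →]=  (c + ((- (- c)) * 1))
(2) (- (- c))  =[neg_neg →]=  c    ⊢ (c + (c * 1))
(3) (c * 1)  =[mul_one →]=  c    ⊢ cost 3, within 3

(c + c)   [cost 3]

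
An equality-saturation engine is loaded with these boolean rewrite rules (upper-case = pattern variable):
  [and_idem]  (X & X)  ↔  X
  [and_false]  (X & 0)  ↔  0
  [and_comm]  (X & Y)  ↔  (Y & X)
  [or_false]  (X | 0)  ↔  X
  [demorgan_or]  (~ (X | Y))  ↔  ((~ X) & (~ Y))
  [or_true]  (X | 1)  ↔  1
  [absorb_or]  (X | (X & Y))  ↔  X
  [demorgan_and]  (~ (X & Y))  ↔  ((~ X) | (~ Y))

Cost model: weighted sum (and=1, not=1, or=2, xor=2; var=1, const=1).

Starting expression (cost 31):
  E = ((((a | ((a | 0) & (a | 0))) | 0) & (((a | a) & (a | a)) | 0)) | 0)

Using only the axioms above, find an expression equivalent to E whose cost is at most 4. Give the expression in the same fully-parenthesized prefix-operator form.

(a | a)   [cost 4]

1. [and_idem →] ((a | 0) & (a | 0))  →  (a | 0);  E = ((((a | (a | 0)) | 0) & (((a | a) & (a | a)) | 0)) | 0)
2. [and_idem →] ((a | a) & (a | a))  →  (a | a);  E = ((((a | (a | 0)) | 0) & ((a | a) | 0)) | 0)
3. [or_false →] (a | 0)  →  a;  E = ((((a | a) | 0) & ((a | a) | 0)) | 0)
4. [and_idem →] (((a | a) | 0) & ((a | a) | 0))  →  ((a | a) | 0);  E = (((a | a) | 0) | 0)
5. [or_false →] (((a | a) | 0) | 0)  →  ((a | a) | 0)
6. [or_false →] ((a | a) | 0)  →  (a | a);  cost 4 ≤ 4, done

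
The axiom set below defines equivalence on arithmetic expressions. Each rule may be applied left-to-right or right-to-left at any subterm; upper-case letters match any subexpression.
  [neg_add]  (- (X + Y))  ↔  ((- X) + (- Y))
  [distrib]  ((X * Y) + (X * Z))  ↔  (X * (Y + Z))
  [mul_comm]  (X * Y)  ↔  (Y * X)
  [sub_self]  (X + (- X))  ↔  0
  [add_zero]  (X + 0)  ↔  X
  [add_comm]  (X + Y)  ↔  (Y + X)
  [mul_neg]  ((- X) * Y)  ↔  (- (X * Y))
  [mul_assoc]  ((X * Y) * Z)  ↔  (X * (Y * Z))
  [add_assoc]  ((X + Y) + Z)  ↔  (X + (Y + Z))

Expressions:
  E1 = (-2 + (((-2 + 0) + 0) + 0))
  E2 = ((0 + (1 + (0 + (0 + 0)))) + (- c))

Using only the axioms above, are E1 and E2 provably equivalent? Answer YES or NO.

NO

All listed rules preserve value, hence provable equivalence implies equal values everywhere; look for a separating assignment.
c=0 gives E1 ↦ -4, E2 ↦ 1; values differ ⇒ not provably equivalent.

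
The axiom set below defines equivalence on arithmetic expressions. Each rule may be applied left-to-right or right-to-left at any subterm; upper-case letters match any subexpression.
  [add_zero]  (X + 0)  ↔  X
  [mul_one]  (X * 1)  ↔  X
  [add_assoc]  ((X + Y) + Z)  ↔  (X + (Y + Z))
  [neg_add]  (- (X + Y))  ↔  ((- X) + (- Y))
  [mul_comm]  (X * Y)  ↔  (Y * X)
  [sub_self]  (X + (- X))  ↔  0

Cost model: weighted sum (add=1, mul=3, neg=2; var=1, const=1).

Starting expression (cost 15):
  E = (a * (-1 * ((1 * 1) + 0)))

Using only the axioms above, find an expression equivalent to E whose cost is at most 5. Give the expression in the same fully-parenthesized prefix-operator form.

1. [mul_one →] (1 * 1)  →  1;  E = (a * (-1 * (1 + 0)))
2. [add_zero →] (1 + 0)  →  1;  E = (a * (-1 * 1))
3. [mul_one →] (-1 * 1)  →  -1;  cost 5 ≤ 5, done

(a * -1)   [cost 5]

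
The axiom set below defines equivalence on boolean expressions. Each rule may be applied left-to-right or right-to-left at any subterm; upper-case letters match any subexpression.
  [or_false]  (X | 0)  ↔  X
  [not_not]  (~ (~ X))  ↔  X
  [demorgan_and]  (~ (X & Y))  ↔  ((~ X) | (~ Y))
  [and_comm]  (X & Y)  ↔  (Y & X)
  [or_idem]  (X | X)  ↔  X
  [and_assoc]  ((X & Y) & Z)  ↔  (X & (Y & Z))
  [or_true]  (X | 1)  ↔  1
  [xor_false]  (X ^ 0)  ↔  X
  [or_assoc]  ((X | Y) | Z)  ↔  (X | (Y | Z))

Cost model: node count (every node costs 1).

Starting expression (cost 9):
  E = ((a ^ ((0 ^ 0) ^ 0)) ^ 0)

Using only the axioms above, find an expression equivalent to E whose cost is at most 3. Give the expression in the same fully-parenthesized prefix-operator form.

(a ^ 0)   [cost 3]

(1) (0 ^ 0)  =[xor_false →]=  0    ⊢ ((a ^ (0 ^ 0)) ^ 0)
(2) (0 ^ 0)  =[xor_false →]=  0    ⊢ ((a ^ 0) ^ 0)
(3) ((a ^ 0) ^ 0)  =[xor_false →]=  (a ^ 0)    ⊢ cost 3, within 3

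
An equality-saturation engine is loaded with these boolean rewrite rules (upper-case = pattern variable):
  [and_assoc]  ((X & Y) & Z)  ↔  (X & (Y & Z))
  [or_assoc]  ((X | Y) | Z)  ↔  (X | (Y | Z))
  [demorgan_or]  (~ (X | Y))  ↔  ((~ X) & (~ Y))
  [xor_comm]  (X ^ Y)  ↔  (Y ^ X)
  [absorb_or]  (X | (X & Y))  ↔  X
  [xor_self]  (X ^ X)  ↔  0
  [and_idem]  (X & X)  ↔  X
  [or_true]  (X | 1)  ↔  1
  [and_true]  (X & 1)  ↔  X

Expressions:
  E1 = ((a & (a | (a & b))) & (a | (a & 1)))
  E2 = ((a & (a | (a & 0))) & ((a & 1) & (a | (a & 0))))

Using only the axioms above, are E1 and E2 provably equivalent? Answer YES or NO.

1. [absorb_or →] (a | (a & b))  →  a;  E1 = ((a & a) & (a | (a & 1)))
2. [absorb_or →] (a | (a & 1))  →  a;  E1 = ((a & a) & a)
3. [and_idem →] (a & a)  →  a;  E1 = (a & a)
4. [absorb_or ←] a  →  (a | (a & 0));  E1 = (a & (a | (a & 0)))
5. [and_idem ←] (a & (a | (a & 0)))  →  ((a & (a | (a & 0))) & (a & (a | (a & 0))))
6. [and_true ←] a  →  (a & 1);  this is E2

YES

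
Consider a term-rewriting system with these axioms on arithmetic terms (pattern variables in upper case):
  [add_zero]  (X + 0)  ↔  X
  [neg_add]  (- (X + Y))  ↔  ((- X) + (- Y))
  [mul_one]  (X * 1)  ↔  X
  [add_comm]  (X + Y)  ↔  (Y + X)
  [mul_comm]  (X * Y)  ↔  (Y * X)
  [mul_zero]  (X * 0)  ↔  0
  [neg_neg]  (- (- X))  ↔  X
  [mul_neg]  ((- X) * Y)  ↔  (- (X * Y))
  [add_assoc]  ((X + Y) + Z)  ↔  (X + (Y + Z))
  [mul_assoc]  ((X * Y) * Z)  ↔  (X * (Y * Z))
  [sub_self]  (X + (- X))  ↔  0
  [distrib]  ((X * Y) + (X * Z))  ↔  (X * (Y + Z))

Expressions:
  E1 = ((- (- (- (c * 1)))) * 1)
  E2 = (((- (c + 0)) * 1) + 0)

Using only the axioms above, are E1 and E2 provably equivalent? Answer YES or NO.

1. [neg_neg →] (- (- (- (c * 1))))  →  (- (c * 1));  E1 = ((- (c * 1)) * 1)
2. [mul_one →] ((- (c * 1)) * 1)  →  (- (c * 1))
3. [mul_one →] (c * 1)  →  c;  E1 = (- c)
4. [add_zero ←] c  →  (c + 0);  E1 = (- (c + 0))
5. [add_zero ←] (- (c + 0))  →  ((- (c + 0)) + 0)
6. [mul_one ←] (- (c + 0))  →  ((- (c + 0)) * 1);  this is E2

YES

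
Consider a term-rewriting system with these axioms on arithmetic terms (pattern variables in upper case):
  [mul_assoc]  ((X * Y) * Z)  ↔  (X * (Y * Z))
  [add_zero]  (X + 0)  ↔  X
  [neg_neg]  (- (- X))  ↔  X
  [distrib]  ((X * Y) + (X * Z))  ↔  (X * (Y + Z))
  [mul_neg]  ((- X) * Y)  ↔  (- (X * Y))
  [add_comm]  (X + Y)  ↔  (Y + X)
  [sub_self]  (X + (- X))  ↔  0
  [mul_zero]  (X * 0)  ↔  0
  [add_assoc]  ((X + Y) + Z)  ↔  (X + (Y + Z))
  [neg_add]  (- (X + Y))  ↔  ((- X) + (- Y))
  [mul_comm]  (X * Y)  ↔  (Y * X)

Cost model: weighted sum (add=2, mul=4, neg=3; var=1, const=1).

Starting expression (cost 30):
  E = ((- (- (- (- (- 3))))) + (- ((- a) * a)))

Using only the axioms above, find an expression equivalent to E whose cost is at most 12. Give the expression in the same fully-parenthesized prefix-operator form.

((- 3) + (a * a))   [cost 12]

1. [neg_neg →] (- (- 3))  →  3;  E = ((- (- (- 3))) + (- ((- a) * a)))
2. [mul_neg →] ((- a) * a)  →  (- (a * a));  E = ((- (- (- 3))) + (- (- (a * a))))
3. [neg_neg →] (- (- (a * a)))  →  (a * a);  E = ((- (- (- 3))) + (a * a))
4. [neg_neg →] (- (- (- 3)))  →  (- 3);  cost 12 ≤ 12, done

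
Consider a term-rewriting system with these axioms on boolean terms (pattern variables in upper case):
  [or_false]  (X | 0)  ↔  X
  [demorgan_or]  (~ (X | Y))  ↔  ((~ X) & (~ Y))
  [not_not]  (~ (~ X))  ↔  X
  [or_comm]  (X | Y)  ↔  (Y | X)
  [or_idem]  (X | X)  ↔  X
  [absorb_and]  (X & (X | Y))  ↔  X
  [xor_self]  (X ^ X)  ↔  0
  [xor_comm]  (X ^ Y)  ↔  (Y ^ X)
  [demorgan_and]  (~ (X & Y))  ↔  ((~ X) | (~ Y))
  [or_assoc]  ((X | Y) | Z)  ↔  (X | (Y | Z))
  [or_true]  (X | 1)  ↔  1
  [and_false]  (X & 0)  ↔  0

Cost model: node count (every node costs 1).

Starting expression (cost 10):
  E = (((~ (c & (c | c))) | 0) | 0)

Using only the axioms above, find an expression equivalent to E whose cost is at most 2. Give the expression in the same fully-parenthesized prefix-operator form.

(~ c)   [cost 2]

1. [absorb_and →] (c & (c | c))  →  c;  E = (((~ c) | 0) | 0)
2. [or_assoc →] (((~ c) | 0) | 0)  →  ((~ c) | (0 | 0))
3. [or_idem →] (0 | 0)  →  0;  E = ((~ c) | 0)
4. [or_false →] ((~ c) | 0)  →  (~ c);  cost 2 ≤ 2, done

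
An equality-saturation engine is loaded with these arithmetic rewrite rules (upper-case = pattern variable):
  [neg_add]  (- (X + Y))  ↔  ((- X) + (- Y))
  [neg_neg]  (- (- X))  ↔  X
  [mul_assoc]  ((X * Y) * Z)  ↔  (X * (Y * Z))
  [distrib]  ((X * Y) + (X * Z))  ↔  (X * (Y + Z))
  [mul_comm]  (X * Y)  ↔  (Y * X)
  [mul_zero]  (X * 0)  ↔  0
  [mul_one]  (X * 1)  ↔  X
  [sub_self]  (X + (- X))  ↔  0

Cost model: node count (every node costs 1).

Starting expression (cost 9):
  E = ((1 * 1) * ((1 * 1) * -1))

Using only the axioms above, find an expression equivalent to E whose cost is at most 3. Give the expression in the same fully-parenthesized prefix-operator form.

step 1: mul_one (→) rewrites (1 * 1) into 1, now ((1 * 1) * (1 * -1))
step 2: mul_comm (→) rewrites ((1 * 1) * (1 * -1)) into ((1 * -1) * (1 * 1))
step 3: mul_one (→) rewrites (1 * 1) into 1, now ((1 * -1) * 1)
step 4: mul_one (→) rewrites ((1 * -1) * 1) into (1 * -1), reaching cost 3 (bound 3)

(1 * -1)   [cost 3]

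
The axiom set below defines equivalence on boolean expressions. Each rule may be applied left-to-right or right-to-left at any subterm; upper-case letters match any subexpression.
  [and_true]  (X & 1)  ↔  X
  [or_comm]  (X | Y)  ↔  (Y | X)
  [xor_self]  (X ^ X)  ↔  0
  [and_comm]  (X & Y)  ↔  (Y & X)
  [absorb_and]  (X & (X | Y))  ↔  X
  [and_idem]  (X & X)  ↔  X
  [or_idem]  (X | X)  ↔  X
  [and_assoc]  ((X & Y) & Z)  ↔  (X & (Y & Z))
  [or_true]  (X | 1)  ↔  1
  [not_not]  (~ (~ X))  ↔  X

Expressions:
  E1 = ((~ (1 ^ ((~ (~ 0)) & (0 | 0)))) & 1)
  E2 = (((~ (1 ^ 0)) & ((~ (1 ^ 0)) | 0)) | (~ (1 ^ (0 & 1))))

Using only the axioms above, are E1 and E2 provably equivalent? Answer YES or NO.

YES

1. [not_not →] (~ (~ 0))  →  0;  E1 = ((~ (1 ^ (0 & (0 | 0)))) & 1)
2. [absorb_and →] (0 & (0 | 0))  →  0;  E1 = ((~ (1 ^ 0)) & 1)
3. [and_true →] ((~ (1 ^ 0)) & 1)  →  (~ (1 ^ 0))
4. [or_idem ←] (~ (1 ^ 0))  →  ((~ (1 ^ 0)) | (~ (1 ^ 0)))
5. [and_true ←] 0  →  (0 & 1);  E1 = ((~ (1 ^ 0)) | (~ (1 ^ (0 & 1))))
6. [absorb_and ←] (~ (1 ^ 0))  →  ((~ (1 ^ 0)) & ((~ (1 ^ 0)) | 0));  this is E2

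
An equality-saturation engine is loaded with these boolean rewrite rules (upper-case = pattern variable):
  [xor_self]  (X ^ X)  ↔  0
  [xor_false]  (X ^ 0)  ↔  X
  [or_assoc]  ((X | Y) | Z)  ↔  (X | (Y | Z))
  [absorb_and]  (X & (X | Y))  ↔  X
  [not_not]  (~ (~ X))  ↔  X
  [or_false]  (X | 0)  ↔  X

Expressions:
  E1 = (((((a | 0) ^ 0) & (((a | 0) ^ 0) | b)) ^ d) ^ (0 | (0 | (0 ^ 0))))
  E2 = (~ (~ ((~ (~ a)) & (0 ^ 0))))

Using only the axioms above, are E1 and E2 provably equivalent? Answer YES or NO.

NO

All listed rules preserve value, hence provable equivalence implies equal values everywhere; look for a separating assignment.
a=0, b=0, d=1 gives E1 ↦ 1, E2 ↦ 0; values differ ⇒ not provably equivalent.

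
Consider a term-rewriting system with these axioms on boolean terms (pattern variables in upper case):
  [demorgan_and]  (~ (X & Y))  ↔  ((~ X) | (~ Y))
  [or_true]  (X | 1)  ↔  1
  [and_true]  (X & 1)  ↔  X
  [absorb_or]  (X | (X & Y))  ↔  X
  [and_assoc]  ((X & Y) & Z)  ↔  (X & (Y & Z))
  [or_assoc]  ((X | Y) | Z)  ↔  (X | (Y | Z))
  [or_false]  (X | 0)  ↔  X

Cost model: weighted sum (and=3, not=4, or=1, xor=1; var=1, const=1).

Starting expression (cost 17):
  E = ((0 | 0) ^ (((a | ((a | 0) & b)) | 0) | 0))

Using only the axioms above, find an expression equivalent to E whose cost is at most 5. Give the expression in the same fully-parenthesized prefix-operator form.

step 1: or_false (→) rewrites (a | 0) into a, now ((0 | 0) ^ (((a | (a & b)) | 0) | 0))
step 2: absorb_or (→) rewrites (a | (a & b)) into a, now ((0 | 0) ^ ((a | 0) | 0))
step 3: or_false (→) rewrites (a | 0) into a, now ((0 | 0) ^ (a | 0))
step 4: or_false (→) rewrites (a | 0) into a, reaching cost 5 (bound 5)

((0 | 0) ^ a)   [cost 5]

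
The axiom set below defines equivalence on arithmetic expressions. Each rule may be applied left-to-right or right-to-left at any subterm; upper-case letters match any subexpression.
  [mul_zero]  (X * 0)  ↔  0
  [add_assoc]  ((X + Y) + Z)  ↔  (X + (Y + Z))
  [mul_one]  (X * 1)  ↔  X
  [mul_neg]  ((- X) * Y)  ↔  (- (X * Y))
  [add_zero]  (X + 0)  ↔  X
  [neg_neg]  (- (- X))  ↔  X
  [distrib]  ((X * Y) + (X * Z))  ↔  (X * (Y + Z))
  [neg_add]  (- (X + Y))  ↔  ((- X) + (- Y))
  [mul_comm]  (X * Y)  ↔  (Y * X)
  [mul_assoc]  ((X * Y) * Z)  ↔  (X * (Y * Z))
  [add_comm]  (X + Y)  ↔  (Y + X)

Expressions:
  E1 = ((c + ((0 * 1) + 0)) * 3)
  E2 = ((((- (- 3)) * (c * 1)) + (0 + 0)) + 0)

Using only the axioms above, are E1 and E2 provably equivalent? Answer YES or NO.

1. [add_zero →] ((0 * 1) + 0)  →  (0 * 1);  E1 = ((c + (0 * 1)) * 3)
2. [mul_one →] (0 * 1)  →  0;  E1 = ((c + 0) * 3)
3. [add_zero →] (c + 0)  →  c;  E1 = (c * 3)
4. [add_zero ←] (c * 3)  →  ((c * 3) + 0)
5. [add_zero ←] ((c * 3) + 0)  →  (((c * 3) + 0) + 0)
6. [mul_one ←] c  →  (c * 1);  E1 = ((((c * 1) * 3) + 0) + 0)
7. [add_zero ←] 0  →  (0 + 0);  E1 = ((((c * 1) * 3) + (0 + 0)) + 0)
8. [mul_comm →] ((c * 1) * 3)  →  (3 * (c * 1));  E1 = (((3 * (c * 1)) + (0 + 0)) + 0)
9. [neg_neg ←] 3  →  (- (- 3));  this is E2

YES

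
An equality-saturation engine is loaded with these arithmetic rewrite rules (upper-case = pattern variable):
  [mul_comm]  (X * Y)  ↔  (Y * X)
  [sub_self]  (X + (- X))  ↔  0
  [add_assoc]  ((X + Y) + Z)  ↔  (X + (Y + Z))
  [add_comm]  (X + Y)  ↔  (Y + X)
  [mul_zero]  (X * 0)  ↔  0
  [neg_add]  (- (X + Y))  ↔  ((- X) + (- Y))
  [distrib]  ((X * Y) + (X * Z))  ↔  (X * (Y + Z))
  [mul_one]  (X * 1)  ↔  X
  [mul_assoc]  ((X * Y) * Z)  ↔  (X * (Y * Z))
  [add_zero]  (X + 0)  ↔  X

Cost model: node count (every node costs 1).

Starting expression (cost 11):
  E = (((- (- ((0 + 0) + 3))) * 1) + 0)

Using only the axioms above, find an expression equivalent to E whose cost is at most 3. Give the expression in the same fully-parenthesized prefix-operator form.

(- (- 3))   [cost 3]

1. [add_zero →] (0 + 0)  →  0;  E = (((- (- (0 + 3))) * 1) + 0)
2. [add_zero →] (((- (- (0 + 3))) * 1) + 0)  →  ((- (- (0 + 3))) * 1)
3. [add_comm →] (0 + 3)  →  (3 + 0);  E = ((- (- (3 + 0))) * 1)
4. [add_zero →] (3 + 0)  →  3;  E = ((- (- 3)) * 1)
5. [mul_one →] ((- (- 3)) * 1)  →  (- (- 3));  cost 3 ≤ 3, done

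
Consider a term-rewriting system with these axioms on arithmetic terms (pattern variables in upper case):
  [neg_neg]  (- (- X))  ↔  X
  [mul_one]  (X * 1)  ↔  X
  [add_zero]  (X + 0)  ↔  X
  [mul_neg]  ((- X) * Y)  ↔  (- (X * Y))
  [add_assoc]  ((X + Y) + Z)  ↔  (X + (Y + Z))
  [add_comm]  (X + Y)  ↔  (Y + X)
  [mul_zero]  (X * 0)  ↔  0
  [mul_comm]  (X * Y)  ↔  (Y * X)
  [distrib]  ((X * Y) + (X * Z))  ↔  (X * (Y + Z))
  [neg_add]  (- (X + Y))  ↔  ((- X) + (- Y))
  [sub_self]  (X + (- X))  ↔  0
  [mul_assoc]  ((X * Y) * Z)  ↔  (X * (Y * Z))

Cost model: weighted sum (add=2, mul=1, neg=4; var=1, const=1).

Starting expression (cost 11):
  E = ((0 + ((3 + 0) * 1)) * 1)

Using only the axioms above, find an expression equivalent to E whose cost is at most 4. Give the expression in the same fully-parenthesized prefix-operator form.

step 1: mul_one (→) rewrites ((0 + ((3 + 0) * 1)) * 1) into (0 + ((3 + 0) * 1))
step 2: mul_one (→) rewrites ((3 + 0) * 1) into (3 + 0), now (0 + (3 + 0))
step 3: add_zero (→) rewrites (3 + 0) into 3, reaching cost 4 (bound 4)

(0 + 3)   [cost 4]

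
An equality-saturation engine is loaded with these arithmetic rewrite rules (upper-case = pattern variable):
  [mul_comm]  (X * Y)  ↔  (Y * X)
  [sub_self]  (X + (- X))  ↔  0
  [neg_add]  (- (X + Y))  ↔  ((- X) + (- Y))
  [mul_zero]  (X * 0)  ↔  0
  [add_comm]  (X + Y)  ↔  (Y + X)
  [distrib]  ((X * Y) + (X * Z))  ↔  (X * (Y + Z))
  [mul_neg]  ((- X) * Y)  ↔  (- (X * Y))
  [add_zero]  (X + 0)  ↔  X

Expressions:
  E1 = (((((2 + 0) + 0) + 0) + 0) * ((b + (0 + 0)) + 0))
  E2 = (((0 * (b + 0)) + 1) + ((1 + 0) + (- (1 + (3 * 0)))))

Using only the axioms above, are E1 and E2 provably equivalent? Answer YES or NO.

Every axiom is a valid identity, so a rewrite proof would force E1 and E2 to agree under every assignment.
At b=0: E1 = 0 but E2 = 1; they differ, so no derivation exists.

NO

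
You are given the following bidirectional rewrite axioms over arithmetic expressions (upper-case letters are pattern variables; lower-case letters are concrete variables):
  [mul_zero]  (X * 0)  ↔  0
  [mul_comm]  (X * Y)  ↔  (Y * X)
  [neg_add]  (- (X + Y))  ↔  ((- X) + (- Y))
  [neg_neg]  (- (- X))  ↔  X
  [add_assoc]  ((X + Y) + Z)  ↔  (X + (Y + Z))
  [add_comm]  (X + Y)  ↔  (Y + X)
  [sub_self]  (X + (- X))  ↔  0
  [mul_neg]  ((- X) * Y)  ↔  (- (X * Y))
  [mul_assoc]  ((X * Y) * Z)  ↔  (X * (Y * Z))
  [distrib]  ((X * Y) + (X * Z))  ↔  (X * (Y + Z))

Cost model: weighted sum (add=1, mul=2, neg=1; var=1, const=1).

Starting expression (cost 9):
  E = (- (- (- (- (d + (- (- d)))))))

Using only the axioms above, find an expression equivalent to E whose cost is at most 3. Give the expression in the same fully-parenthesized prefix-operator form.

step 1: neg_neg (→) rewrites (- (- (- (- (d + (- (- d))))))) into (- (- (d + (- (- d)))))
step 2: neg_neg (→) rewrites (- (- d)) into d, now (- (- (d + d)))
step 3: neg_neg (→) rewrites (- (- (d + d))) into (d + d), reaching cost 3 (bound 3)

(d + d)   [cost 3]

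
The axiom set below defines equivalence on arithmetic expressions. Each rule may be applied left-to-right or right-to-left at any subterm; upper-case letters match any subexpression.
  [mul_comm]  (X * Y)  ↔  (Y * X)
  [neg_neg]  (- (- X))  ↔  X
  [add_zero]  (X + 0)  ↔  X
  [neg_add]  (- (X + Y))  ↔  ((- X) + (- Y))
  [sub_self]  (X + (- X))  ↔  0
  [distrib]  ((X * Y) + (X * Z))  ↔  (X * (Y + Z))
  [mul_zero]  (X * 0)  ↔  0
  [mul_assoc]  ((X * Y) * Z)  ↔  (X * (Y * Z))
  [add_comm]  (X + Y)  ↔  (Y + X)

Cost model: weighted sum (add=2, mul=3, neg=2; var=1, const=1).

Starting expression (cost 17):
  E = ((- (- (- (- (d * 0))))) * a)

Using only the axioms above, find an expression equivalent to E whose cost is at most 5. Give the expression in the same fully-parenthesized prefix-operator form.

step 1: neg_neg (→) rewrites (- (- (- (- (d * 0))))) into (- (- (d * 0))), now ((- (- (d * 0))) * a)
step 2: neg_neg (→) rewrites (- (- (d * 0))) into (d * 0), now ((d * 0) * a)
step 3: mul_zero (→) rewrites (d * 0) into 0, reaching cost 5 (bound 5)

(0 * a)   [cost 5]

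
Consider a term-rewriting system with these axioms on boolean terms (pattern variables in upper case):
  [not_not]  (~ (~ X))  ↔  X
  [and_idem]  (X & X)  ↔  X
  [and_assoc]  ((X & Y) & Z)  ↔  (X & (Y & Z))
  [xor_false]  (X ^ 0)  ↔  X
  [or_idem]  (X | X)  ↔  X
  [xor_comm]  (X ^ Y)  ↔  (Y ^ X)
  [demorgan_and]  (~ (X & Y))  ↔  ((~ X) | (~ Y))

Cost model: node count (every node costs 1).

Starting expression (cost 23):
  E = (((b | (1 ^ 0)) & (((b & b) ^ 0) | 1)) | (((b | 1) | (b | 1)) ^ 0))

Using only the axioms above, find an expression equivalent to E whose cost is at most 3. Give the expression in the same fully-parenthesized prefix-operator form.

(b | 1)   [cost 3]

1. [xor_false →] ((b & b) ^ 0)  →  (b & b);  E = (((b | (1 ^ 0)) & ((b & b) | 1)) | (((b | 1) | (b | 1)) ^ 0))
2. [or_idem →] ((b | 1) | (b | 1))  →  (b | 1);  E = (((b | (1 ^ 0)) & ((b & b) | 1)) | ((b | 1) ^ 0))
3. [xor_false →] ((b | 1) ^ 0)  →  (b | 1);  E = (((b | (1 ^ 0)) & ((b & b) | 1)) | (b | 1))
4. [and_idem →] (b & b)  →  b;  E = (((b | (1 ^ 0)) & (b | 1)) | (b | 1))
5. [xor_false →] (1 ^ 0)  →  1;  E = (((b | 1) & (b | 1)) | (b | 1))
6. [and_idem →] ((b | 1) & (b | 1))  →  (b | 1);  E = ((b | 1) | (b | 1))
7. [or_idem →] ((b | 1) | (b | 1))  →  (b | 1);  cost 3 ≤ 3, done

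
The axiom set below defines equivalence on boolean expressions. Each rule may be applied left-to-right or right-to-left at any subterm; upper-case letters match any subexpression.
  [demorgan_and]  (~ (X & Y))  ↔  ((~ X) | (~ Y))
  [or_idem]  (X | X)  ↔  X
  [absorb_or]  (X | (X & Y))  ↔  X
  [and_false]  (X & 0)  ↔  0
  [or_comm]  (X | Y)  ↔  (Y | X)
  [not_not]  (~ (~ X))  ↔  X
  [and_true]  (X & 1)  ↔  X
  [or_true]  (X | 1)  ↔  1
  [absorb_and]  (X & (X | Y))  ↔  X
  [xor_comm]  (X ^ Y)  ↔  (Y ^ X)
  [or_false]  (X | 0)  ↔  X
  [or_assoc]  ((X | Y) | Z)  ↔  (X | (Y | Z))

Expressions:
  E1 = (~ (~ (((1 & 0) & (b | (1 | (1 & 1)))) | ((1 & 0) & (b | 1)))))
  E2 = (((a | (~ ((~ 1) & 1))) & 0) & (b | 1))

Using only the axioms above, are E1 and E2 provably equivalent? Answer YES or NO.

step 1: absorb_or (→) rewrites (1 | (1 & 1)) into 1, now (~ (~ (((1 & 0) & (b | 1)) | ((1 & 0) & (b | 1)))))
step 2: not_not (→) rewrites (~ (~ (((1 & 0) & (b | 1)) | ((1 & 0) & (b | 1))))) into (((1 & 0) & (b | 1)) | ((1 & 0) & (b | 1)))
step 3: or_idem (→) rewrites (((1 & 0) & (b | 1)) | ((1 & 0) & (b | 1))) into ((1 & 0) & (b | 1))
step 4: or_true (←) rewrites 1 into (a | 1), now (((a | 1) & 0) & (b | 1))
step 5: not_not (←) rewrites 1 into (~ (~ 1)), now (((a | (~ (~ 1))) & 0) & (b | 1))
step 6: and_true (←) rewrites (~ 1) into ((~ 1) & 1), which is E2

YES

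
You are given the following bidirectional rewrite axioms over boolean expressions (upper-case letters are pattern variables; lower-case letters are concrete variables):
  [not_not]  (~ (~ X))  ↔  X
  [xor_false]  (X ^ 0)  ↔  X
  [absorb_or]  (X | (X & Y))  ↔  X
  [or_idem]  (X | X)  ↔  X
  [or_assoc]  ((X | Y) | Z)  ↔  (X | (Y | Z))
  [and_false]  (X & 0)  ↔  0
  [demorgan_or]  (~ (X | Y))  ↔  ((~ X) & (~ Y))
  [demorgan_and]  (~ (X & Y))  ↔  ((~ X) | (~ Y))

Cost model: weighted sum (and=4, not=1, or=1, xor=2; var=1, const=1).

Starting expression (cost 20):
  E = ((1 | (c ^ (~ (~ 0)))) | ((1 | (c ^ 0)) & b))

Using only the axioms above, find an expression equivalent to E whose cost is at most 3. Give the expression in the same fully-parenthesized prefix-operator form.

(1 | c)   [cost 3]

(1) (~ (~ 0))  =[not_not →]=  0    ⊢ ((1 | (c ^ 0)) | ((1 | (c ^ 0)) & b))
(2) ((1 | (c ^ 0)) | ((1 | (c ^ 0)) & b))  =[absorb_or →]=  (1 | (c ^ 0))
(3) (c ^ 0)  =[xor_false →]=  c    ⊢ cost 3, within 3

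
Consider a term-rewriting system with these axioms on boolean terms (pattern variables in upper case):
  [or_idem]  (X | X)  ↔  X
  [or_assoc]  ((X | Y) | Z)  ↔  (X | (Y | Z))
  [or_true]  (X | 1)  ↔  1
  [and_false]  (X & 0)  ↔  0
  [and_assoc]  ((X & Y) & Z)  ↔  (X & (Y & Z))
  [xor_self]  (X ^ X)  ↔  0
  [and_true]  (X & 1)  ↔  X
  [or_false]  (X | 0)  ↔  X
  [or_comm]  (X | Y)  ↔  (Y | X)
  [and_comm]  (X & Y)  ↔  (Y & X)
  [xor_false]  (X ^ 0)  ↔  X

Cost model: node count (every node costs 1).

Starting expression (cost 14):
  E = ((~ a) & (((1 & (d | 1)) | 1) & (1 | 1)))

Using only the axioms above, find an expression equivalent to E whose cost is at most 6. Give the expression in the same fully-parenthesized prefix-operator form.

((~ a) & (1 & 1))   [cost 6]

step 1: or_true (→) rewrites (d | 1) into 1, now ((~ a) & (((1 & 1) | 1) & (1 | 1)))
step 2: and_true (→) rewrites (1 & 1) into 1, now ((~ a) & ((1 | 1) & (1 | 1)))
step 3: or_idem (→) rewrites (1 | 1) into 1, now ((~ a) & ((1 | 1) & 1))
step 4: or_idem (→) rewrites (1 | 1) into 1, reaching cost 6 (bound 6)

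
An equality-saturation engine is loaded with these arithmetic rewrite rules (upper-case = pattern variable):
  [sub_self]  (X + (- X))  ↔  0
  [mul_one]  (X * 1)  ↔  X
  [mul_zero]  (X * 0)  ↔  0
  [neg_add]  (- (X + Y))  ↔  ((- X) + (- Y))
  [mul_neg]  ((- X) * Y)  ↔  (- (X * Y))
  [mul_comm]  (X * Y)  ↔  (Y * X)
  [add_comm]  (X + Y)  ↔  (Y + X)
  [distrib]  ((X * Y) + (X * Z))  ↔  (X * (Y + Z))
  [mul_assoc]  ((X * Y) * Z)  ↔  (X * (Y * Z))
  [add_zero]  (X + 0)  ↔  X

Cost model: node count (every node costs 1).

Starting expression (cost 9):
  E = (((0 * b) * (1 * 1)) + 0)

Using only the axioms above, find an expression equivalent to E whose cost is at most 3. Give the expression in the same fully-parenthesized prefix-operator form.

(0 * b)   [cost 3]

1. [mul_one →] (1 * 1)  →  1;  E = (((0 * b) * 1) + 0)
2. [add_zero →] (((0 * b) * 1) + 0)  →  ((0 * b) * 1)
3. [mul_one →] ((0 * b) * 1)  →  (0 * b);  cost 3 ≤ 3, done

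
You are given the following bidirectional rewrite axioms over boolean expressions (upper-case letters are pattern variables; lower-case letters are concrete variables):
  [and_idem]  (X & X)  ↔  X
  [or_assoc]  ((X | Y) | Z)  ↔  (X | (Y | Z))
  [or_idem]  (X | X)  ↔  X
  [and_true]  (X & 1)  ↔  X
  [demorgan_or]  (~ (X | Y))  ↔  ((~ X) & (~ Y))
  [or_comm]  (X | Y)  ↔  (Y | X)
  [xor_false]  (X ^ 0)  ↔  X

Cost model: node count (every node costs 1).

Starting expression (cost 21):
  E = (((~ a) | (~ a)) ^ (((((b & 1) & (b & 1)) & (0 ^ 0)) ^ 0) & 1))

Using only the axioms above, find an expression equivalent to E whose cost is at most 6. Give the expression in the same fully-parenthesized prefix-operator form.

step 1: and_idem (→) rewrites ((b & 1) & (b & 1)) into (b & 1), now (((~ a) | (~ a)) ^ ((((b & 1) & (0 ^ 0)) ^ 0) & 1))
step 2: xor_false (→) rewrites (0 ^ 0) into 0, now (((~ a) | (~ a)) ^ ((((b & 1) & 0) ^ 0) & 1))
step 3: and_true (→) rewrites ((((b & 1) & 0) ^ 0) & 1) into (((b & 1) & 0) ^ 0), now (((~ a) | (~ a)) ^ (((b & 1) & 0) ^ 0))
step 4: and_true (→) rewrites (b & 1) into b, now (((~ a) | (~ a)) ^ ((b & 0) ^ 0))
step 5: or_idem (→) rewrites ((~ a) | (~ a)) into (~ a), now ((~ a) ^ ((b & 0) ^ 0))
step 6: xor_false (→) rewrites ((b & 0) ^ 0) into (b & 0), reaching cost 6 (bound 6)

((~ a) ^ (b & 0))   [cost 6]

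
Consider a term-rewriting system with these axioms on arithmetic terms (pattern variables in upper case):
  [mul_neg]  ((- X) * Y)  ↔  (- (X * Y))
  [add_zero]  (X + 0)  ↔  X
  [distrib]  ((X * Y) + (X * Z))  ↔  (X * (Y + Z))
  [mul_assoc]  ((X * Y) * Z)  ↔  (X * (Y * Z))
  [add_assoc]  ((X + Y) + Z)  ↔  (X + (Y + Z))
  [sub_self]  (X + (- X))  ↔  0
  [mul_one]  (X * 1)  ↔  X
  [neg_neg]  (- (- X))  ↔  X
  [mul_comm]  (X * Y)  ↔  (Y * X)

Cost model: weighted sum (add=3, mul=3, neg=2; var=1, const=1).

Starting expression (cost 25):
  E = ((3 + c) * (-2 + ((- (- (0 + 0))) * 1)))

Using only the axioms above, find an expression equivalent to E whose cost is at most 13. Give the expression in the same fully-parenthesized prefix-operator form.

step 1: mul_one (→) rewrites ((- (- (0 + 0))) * 1) into (- (- (0 + 0))), now ((3 + c) * (-2 + (- (- (0 + 0)))))
step 2: add_zero (→) rewrites (0 + 0) into 0, now ((3 + c) * (-2 + (- (- 0))))
step 3: neg_neg (→) rewrites (- (- 0)) into 0, reaching cost 13 (bound 13)

((3 + c) * (-2 + 0))   [cost 13]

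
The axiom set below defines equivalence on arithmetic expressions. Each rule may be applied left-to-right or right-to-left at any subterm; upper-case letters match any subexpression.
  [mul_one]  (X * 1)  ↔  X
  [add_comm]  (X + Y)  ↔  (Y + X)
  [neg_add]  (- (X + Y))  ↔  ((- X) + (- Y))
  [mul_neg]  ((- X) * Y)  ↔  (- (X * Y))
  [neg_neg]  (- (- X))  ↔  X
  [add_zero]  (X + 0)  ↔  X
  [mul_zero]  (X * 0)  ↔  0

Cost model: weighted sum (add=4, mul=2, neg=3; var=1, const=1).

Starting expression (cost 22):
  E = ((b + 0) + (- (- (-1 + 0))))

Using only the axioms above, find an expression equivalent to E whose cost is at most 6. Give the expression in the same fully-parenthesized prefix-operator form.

1. [add_zero →] (-1 + 0)  →  -1;  E = ((b + 0) + (- (- -1)))
2. [neg_neg →] (- (- -1))  →  -1;  E = ((b + 0) + -1)
3. [add_zero →] (b + 0)  →  b;  cost 6 ≤ 6, done

(b + -1)   [cost 6]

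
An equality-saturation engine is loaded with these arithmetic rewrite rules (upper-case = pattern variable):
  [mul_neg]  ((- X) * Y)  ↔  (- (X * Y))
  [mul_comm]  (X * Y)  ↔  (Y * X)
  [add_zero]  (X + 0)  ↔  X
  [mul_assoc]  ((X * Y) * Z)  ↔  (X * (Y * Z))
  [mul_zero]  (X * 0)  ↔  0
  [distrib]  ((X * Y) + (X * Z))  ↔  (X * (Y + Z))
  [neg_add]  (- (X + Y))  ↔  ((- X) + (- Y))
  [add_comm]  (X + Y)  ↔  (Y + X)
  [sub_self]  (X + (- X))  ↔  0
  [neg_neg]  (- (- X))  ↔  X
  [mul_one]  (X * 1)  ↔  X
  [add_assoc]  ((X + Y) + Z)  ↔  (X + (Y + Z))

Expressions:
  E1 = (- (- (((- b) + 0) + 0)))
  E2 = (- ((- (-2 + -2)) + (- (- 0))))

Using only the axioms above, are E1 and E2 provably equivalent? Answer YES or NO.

NO

All listed rules preserve value, hence provable equivalence implies equal values everywhere; look for a separating assignment.
b=0 gives E1 ↦ 0, E2 ↦ -4; values differ ⇒ not provably equivalent.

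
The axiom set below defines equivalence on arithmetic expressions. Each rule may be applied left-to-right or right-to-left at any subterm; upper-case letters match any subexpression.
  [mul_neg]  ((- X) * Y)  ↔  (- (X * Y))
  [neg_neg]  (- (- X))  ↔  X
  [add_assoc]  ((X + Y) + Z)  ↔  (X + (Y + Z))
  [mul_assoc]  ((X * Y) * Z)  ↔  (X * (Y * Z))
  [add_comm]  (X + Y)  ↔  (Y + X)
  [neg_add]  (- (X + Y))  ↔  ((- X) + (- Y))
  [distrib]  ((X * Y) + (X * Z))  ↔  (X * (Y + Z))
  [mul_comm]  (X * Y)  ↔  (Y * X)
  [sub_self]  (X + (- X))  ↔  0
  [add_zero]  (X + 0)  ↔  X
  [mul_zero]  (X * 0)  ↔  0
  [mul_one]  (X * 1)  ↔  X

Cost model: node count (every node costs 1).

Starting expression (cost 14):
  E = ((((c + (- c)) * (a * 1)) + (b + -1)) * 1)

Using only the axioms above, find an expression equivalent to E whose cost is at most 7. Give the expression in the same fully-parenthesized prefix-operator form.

(1) (a * 1)  =[mul_one →]=  a    ⊢ ((((c + (- c)) * a) + (b + -1)) * 1)
(2) (c + (- c))  =[sub_self →]=  0    ⊢ (((0 * a) + (b + -1)) * 1)
(3) (((0 * a) + (b + -1)) * 1)  =[mul_one →]=  ((0 * a) + (b + -1))    ⊢ cost 7, within 7

((0 * a) + (b + -1))   [cost 7]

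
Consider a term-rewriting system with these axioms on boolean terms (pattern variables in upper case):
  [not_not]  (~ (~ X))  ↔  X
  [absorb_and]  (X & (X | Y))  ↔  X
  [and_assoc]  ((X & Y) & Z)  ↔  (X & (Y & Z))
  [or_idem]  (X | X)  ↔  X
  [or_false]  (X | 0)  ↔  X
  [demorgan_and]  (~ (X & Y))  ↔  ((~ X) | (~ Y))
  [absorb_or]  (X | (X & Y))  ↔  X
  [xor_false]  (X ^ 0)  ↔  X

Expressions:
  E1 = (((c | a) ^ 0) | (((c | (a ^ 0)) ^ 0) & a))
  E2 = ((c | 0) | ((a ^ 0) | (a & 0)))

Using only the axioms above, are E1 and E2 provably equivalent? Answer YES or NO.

step 1: xor_false (→) rewrites (a ^ 0) into a, now (((c | a) ^ 0) | (((c | a) ^ 0) & a))
step 2: absorb_or (→) rewrites (((c | a) ^ 0) | (((c | a) ^ 0) & a)) into ((c | a) ^ 0)
step 3: xor_false (→) rewrites ((c | a) ^ 0) into (c | a)
step 4: absorb_or (←) rewrites a into (a | (a & 0)), now (c | (a | (a & 0)))
step 5: or_false (←) rewrites c into (c | 0), now ((c | 0) | (a | (a & 0)))
step 6: xor_false (←) rewrites a into (a ^ 0), which is E2

YES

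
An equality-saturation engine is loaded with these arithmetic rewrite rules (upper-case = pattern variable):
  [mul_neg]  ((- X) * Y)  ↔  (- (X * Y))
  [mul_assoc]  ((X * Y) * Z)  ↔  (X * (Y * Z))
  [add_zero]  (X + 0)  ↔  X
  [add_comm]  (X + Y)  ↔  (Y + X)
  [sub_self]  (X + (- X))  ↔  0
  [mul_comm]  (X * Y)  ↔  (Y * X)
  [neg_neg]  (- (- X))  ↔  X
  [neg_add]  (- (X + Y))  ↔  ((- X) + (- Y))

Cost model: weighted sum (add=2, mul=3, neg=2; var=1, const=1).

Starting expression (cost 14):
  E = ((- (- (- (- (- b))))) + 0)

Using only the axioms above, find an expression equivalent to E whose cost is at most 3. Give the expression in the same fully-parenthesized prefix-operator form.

1. [add_zero →] ((- (- (- (- (- b))))) + 0)  →  (- (- (- (- (- b)))))
2. [neg_neg →] (- (- (- (- b))))  →  (- (- b));  E = (- (- (- b)))
3. [neg_neg →] (- (- (- b)))  →  (- b);  cost 3 ≤ 3, done

(- b)   [cost 3]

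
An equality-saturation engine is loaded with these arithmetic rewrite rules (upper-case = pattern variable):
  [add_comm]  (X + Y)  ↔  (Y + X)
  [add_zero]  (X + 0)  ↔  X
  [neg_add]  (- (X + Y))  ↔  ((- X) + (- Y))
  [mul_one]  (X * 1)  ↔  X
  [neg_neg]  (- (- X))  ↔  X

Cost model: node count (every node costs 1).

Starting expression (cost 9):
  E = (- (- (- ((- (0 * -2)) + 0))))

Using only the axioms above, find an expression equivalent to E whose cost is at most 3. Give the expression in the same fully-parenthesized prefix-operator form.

(1) ((- (0 * -2)) + 0)  =[add_zero →]=  (- (0 * -2))    ⊢ (- (- (- (- (0 * -2)))))
(2) (- (- (- (0 * -2))))  =[neg_neg →]=  (- (0 * -2))    ⊢ (- (- (0 * -2)))
(3) (- (- (0 * -2)))  =[neg_neg →]=  (0 * -2)    ⊢ cost 3, within 3

(0 * -2)   [cost 3]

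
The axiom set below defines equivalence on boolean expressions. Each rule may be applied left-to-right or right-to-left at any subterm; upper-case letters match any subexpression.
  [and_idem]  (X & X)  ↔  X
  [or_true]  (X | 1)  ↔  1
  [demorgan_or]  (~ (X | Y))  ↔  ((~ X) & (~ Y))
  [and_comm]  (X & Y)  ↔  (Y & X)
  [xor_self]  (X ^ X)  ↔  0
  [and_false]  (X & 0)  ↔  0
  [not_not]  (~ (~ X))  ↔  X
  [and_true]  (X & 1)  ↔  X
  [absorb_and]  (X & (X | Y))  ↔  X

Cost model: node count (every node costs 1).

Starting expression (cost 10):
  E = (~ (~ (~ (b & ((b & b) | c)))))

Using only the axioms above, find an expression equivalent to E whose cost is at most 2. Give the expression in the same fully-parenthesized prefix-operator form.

(~ b)   [cost 2]

1. [and_idem →] (b & b)  →  b;  E = (~ (~ (~ (b & (b | c)))))
2. [absorb_and →] (b & (b | c))  →  b;  E = (~ (~ (~ b)))
3. [not_not →] (~ (~ b))  →  b;  cost 2 ≤ 2, done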